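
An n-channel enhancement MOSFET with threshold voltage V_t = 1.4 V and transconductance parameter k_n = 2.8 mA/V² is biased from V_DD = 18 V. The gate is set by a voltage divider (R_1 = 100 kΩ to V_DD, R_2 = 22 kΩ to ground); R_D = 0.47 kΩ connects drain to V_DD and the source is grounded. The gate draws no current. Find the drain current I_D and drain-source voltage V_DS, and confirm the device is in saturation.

I_D ≈ 4.8 mA, V_DS ≈ 16 V

V_G = V_DD·R_2/(R_1+R_2) = 18×22/122 = 3.25 V. With the source grounded, V_GS = V_G = 3.25 V.
Assume saturation: I_D = (k_n/2)(V_GS − V_t)² = (2.8/2)×(3.25 − 1.4)² = 1.4×1.85² = 4.77 mA.
V_DS = V_DD − I_D·R_D = 18 − 4.77×0.47 = 15.8 V.
Saturation requires V_DS ≥ V_GS − V_t = 1.85 V; 15.8 ≥ 1.85 ✓.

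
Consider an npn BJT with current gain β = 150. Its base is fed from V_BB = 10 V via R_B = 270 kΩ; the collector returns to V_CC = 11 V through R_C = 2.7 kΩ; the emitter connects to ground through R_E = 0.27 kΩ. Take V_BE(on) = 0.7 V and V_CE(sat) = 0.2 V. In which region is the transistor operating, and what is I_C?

saturation; I_C ≈ 3.6 mA

Assume active: I_B = (10 − 0.7)/(270 + 151×0.27) = 0.0299 mA, I_C = β·I_B = 4.49 mA.
Then V_CE = 11 − 4.49×2.7 − 4.52×0.27 = -2.34 V < 0.2 V — the active assumption fails.
Re-solve with V_CE = 0.2 V. KCL at the emitter: V_E/R_E = (V_BB−0.7−V_E)/R_B + (V_CC−0.2−V_E)/R_C, giving V_E = 0.989 V.
I_C = (V_CC − 0.2 − V_E)/R_C = (10.8 − 0.989)/2.7 = 3.63 mA.
Check: I_B = (9.3 − 0.989)/270 = 0.0308 mA, and β·I_B = 4.62 mA > I_C, confirming saturation.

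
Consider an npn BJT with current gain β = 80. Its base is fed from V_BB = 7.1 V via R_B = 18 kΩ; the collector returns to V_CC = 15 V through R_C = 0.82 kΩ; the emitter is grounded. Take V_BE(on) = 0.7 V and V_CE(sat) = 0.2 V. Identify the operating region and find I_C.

Assume active: I_B = (7.1 − 0.7)/18 = 0.356 mA, giving I_C = β·I_B = 28.4 mA.
But then V_CE = 15 − 28.4×0.82 = -8.32 V < V_CE(sat) = 0.2 V — impossible in the active region.
So the transistor is saturated. With V_CE = 0.2 V, I_C = (V_CC − 0.2)/R_C = 14.8/0.82 = 18 mA.
Check: β·I_B = 28.4 mA > I_C = 18 mA, confirming saturation.

saturation; I_C ≈ 18 mA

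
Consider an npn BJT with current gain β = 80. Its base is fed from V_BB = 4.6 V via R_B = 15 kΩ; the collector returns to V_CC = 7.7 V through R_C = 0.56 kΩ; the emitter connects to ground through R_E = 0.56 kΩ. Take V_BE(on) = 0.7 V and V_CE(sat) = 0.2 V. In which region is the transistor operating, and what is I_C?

active; I_C ≈ 5.2 mA

Assume active. Base-emitter loop: I_B = (V_BB − V_BE)/(R_B + (β+1)R_E) = (4.6 − 0.7)/(15 + 81×0.56) = 0.0646 mA.
I_C = β·I_B = 80×0.0646 = 5.17 mA.
V_CE = V_CC − I_C·R_C − I_E·R_E = 7.7 − 5.17×0.56 − 5.23×0.56 = 1.87 V > V_CE(sat), so the active-region assumption holds.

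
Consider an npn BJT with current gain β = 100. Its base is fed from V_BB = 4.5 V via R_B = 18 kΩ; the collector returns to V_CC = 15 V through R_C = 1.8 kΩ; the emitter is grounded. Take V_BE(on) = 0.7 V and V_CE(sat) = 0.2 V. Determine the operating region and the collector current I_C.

saturation; I_C ≈ 8.2 mA

Assume active: I_B = (4.5 − 0.7)/18 = 0.211 mA, giving I_C = β·I_B = 21.1 mA.
But then V_CE = 15 − 21.1×1.8 = -23 V < V_CE(sat) = 0.2 V — impossible in the active region.
So the transistor is saturated. With V_CE = 0.2 V, I_C = (V_CC − 0.2)/R_C = 14.8/1.8 = 8.22 mA.
Check: β·I_B = 21.1 mA > I_C = 8.22 mA, confirming saturation.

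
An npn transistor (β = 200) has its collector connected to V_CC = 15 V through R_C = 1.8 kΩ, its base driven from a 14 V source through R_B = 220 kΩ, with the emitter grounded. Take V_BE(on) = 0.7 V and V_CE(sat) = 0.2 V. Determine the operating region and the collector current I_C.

saturation; I_C ≈ 8.2 mA

Assume active: I_B = (14 − 0.7)/220 = 0.0605 mA, giving I_C = β·I_B = 12.1 mA.
But then V_CE = 15 − 12.1×1.8 = -6.76 V < V_CE(sat) = 0.2 V — impossible in the active region.
So the transistor is saturated. With V_CE = 0.2 V, I_C = (V_CC − 0.2)/R_C = 14.8/1.8 = 8.22 mA.
Check: β·I_B = 12.1 mA > I_C = 8.22 mA, confirming saturation.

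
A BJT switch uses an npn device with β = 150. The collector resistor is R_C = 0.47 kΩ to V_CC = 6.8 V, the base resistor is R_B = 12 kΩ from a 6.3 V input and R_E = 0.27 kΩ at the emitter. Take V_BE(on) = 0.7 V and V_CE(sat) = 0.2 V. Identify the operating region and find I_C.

Assume active: I_B = (6.3 − 0.7)/(12 + 151×0.27) = 0.106 mA, I_C = β·I_B = 15.9 mA.
Then V_CE = 6.8 − 15.9×0.47 − 16×0.27 = -5.01 V < 0.2 V — the active assumption fails.
Re-solve with V_CE = 0.2 V. KCL at the emitter: V_E/R_E = (V_BB−0.7−V_E)/R_B + (V_CC−0.2−V_E)/R_C, giving V_E = 2.45 V.
I_C = (V_CC − 0.2 − V_E)/R_C = (6.6 − 2.45)/0.47 = 8.82 mA.
Check: I_B = (5.6 − 2.45)/12 = 0.262 mA, and β·I_B = 39.3 mA > I_C, confirming saturation.

saturation; I_C ≈ 8.8 mA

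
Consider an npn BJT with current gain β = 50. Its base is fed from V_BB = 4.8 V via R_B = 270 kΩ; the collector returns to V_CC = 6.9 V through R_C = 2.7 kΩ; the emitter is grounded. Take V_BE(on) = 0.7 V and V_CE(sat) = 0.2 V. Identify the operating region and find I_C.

active; I_C ≈ 0.76 mA

Assume active. Base-emitter loop: I_B = (V_BB − V_BE)/R_B = (4.8 − 0.7)/270 = 0.0152 mA.
I_C = β·I_B = 50×0.0152 = 0.759 mA.
V_CE = V_CC − I_C·R_C = 6.9 − 0.759×2.7 = 4.85 V > V_CE(sat), so the active-region assumption holds.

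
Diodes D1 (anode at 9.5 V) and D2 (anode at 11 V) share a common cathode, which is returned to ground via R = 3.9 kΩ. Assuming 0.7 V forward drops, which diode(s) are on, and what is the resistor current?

Only D2 conducts; I_R ≈ 2.6 mA

Assume both conduct. Then node N would need to be at both 9.5−0.7 = 8.8 V and 11−0.7 = 10.3 V, which is impossible.
Assume only D2 conducts: V_N = 11 − 0.7 = 10.3 V, so I_R = 10.3/3.9 = 2.64 mA.
Check D1: its anode-to-cathode voltage is 9.5 − 10.3 = -0.8 V < 0.7 V, so it is off. The assumption is consistent.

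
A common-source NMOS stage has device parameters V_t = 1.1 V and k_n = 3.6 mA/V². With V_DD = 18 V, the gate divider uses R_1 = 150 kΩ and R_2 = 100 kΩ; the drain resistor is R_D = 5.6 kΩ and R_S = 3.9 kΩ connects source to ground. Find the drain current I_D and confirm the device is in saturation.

V_G = V_DD·R_2/(R_1+R_2) = 18×100/250 = 7.2 V.
Assume saturation: I_D = (k_n/2)(V_GS − V_t)² with V_GS = V_G − I_D·R_S = 7.2 − 3.9·I_D.
Substituting gives 27.4·I_D² − 86.6·I_D + 67 = 0, with roots I_D = 1.34 or 1.82 mA.
The root I_D = 1.82 mA gives V_GS = 0.0939 V ≤ V_t, so take I_D = 1.34 mA.
Then V_GS = 1.96 V and V_DS = V_DD − I_D(R_D+R_S) = 18 − 1.34×9.5 = 5.24 V.
Saturation requires V_DS ≥ V_GS − V_t = 0.864 V; 5.24 ≥ 0.864 ✓.

I_D ≈ 1.3 mA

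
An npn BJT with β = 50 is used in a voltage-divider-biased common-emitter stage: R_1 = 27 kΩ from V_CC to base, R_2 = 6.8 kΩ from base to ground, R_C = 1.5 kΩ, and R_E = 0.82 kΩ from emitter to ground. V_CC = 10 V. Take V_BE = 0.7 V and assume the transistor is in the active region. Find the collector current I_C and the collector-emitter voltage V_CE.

Thevenize the base divider: V_Th = V_CC·R_2/(R_1+R_2) = 10×6.8/33.8 = 2.01 V, R_Th = R_1‖R_2 = 5.43 kΩ.
Base-emitter loop: V_Th = I_B·R_Th + V_BE + (β+1)I_B·R_E, so I_B = (2.01 − 0.7) / (5.43 + 51×0.82) = 0.0278 mA.
I_C = β·I_B = 50×0.0278 = 1.39 mA, and I_E = (β+1)I_B = 1.42 mA.
V_CE = V_CC − I_C·R_C − I_E·R_E = 10 − 1.39×1.5 − 1.42×0.82 = 6.76 V.
V_CE = 6.76 V > 0.2 V confirms active-region operation.

I_C ≈ 1.4 mA, V_CE ≈ 6.8 V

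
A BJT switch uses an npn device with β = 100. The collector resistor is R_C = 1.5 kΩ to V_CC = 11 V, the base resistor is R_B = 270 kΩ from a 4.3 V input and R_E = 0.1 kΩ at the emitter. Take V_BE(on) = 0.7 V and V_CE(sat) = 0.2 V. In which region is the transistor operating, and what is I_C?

Assume active. Base-emitter loop: I_B = (V_BB − V_BE)/(R_B + (β+1)R_E) = (4.3 − 0.7)/(270 + 101×0.1) = 0.0129 mA.
I_C = β·I_B = 100×0.0129 = 1.29 mA.
V_CE = V_CC − I_C·R_C − I_E·R_E = 11 − 1.29×1.5 − 1.3×0.1 = 8.94 V > V_CE(sat), so the active-region assumption holds.

active; I_C ≈ 1.3 mA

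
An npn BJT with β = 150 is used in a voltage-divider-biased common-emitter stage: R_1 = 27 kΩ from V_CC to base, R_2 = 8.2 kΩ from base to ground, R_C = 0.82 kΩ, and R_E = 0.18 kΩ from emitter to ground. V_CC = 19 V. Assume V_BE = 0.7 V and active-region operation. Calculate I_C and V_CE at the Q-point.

I_C ≈ 17 mA, V_CE ≈ 2.3 V

Thevenize the base divider: V_Th = V_CC·R_2/(R_1+R_2) = 19×8.2/35.2 = 4.43 V, R_Th = R_1‖R_2 = 6.29 kΩ.
Base-emitter loop: V_Th = I_B·R_Th + V_BE + (β+1)I_B·R_E, so I_B = (4.43 − 0.7) / (6.29 + 151×0.18) = 0.111 mA.
I_C = β·I_B = 150×0.111 = 16.7 mA, and I_E = (β+1)I_B = 16.8 mA.
V_CE = V_CC − I_C·R_C − I_E·R_E = 19 − 16.7×0.82 − 16.8×0.18 = 2.28 V.
V_CE = 2.28 V > 0.2 V confirms active-region operation.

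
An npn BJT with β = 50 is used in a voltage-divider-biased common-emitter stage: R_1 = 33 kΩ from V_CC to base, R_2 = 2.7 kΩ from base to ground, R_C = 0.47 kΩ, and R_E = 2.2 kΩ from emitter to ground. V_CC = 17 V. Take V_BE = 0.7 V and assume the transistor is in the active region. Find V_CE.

Thevenize the base divider: V_Th = V_CC·R_2/(R_1+R_2) = 17×2.7/35.7 = 1.29 V, R_Th = R_1‖R_2 = 2.5 kΩ.
Base-emitter loop: V_Th = I_B·R_Th + V_BE + (β+1)I_B·R_E, so I_B = (1.29 − 0.7) / (2.5 + 51×2.2) = 0.00511 mA.
I_C = β·I_B = 50×0.00511 = 0.255 mA, and I_E = (β+1)I_B = 0.26 mA.
V_CE = V_CC − I_C·R_C − I_E·R_E = 17 − 0.255×0.47 − 0.26×2.2 = 16.3 V.
V_CE = 16.3 V > 0.2 V confirms active-region operation.

V_CE ≈ 16 V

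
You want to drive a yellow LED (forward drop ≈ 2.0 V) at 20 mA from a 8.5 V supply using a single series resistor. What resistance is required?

The resistor drops V_S − V_D = 8.5 − 2.0 = 6.5 V at 20 mA.
R = 6.5 V / 20 mA = 0.325 kΩ.

R ≈ 0.33 kΩ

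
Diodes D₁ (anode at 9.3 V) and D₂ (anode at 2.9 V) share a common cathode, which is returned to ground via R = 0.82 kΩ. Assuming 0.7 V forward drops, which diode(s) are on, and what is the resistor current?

Only D₁ conducts; I_R ≈ 10 mA

Assume both conduct. Then node N would need to be at both 9.3−0.7 = 8.6 V and 2.9−0.7 = 2.2 V, which is impossible.
Assume only D₁ conducts: V_N = 9.3 − 0.7 = 8.6 V, so I_R = 8.6/0.82 = 10.5 mA.
Check D₂: its anode-to-cathode voltage is 2.9 − 8.6 = -5.7 V < 0.7 V, so it is off. The assumption is consistent.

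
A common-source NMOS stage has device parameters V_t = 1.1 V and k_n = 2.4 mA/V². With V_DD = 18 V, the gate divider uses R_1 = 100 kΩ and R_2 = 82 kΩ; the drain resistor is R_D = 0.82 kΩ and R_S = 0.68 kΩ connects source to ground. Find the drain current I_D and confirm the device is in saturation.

I_D ≈ 6.8 mA

V_G = V_DD·R_2/(R_1+R_2) = 18×82/182 = 8.11 V.
Assume saturation: I_D = (k_n/2)(V_GS − V_t)² with V_GS = V_G − I_D·R_S = 8.11 − 0.68·I_D.
Substituting gives 0.555·I_D² − 12.4·I_D + 59 = 0, with roots I_D = 6.81 or 15.6 mA.
The root I_D = 15.6 mA gives V_GS = -2.51 V ≤ V_t, so take I_D = 6.81 mA.
Then V_GS = 3.48 V and V_DS = V_DD − I_D(R_D+R_S) = 18 − 6.81×1.5 = 7.79 V.
Saturation requires V_DS ≥ V_GS − V_t = 2.38 V; 7.79 ≥ 2.38 ✓.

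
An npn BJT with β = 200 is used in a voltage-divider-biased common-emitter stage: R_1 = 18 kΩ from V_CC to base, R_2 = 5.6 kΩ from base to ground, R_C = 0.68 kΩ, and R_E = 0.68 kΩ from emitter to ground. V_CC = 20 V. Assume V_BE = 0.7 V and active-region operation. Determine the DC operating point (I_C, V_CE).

Thevenize the base divider: V_Th = V_CC·R_2/(R_1+R_2) = 20×5.6/23.6 = 4.75 V, R_Th = R_1‖R_2 = 4.27 kΩ.
Base-emitter loop: V_Th = I_B·R_Th + V_BE + (β+1)I_B·R_E, so I_B = (4.75 − 0.7) / (4.27 + 201×0.68) = 0.0287 mA.
I_C = β·I_B = 200×0.0287 = 5.74 mA, and I_E = (β+1)I_B = 5.77 mA.
V_CE = V_CC − I_C·R_C − I_E·R_E = 20 − 5.74×0.68 − 5.77×0.68 = 12.2 V.
V_CE = 12.2 V > 0.2 V confirms active-region operation.

I_C ≈ 5.7 mA, V_CE ≈ 12 V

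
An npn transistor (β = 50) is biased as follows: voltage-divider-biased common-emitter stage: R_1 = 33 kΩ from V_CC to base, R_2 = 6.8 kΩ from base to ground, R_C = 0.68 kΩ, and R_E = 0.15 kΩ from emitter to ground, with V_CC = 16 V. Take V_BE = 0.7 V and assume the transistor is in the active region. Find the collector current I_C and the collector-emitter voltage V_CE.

I_C ≈ 7.7 mA, V_CE ≈ 9.6 V

Thevenize the base divider: V_Th = V_CC·R_2/(R_1+R_2) = 16×6.8/39.8 = 2.73 V, R_Th = R_1‖R_2 = 5.64 kΩ.
Base-emitter loop: V_Th = I_B·R_Th + V_BE + (β+1)I_B·R_E, so I_B = (2.73 − 0.7) / (5.64 + 51×0.15) = 0.153 mA.
I_C = β·I_B = 50×0.153 = 7.65 mA, and I_E = (β+1)I_B = 7.81 mA.
V_CE = V_CC − I_C·R_C − I_E·R_E = 16 − 7.65×0.68 − 7.81×0.15 = 9.63 V.
V_CE = 9.63 V > 0.2 V confirms active-region operation.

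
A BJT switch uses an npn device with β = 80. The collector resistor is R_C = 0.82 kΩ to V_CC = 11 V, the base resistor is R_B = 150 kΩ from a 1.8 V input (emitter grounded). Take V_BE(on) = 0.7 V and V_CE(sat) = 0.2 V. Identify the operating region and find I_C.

active; I_C ≈ 0.59 mA

Assume active. Base-emitter loop: I_B = (V_BB − V_BE)/R_B = (1.8 − 0.7)/150 = 0.00733 mA.
I_C = β·I_B = 80×0.00733 = 0.587 mA.
V_CE = V_CC − I_C·R_C = 11 − 0.587×0.82 = 10.5 V > V_CE(sat), so the active-region assumption holds.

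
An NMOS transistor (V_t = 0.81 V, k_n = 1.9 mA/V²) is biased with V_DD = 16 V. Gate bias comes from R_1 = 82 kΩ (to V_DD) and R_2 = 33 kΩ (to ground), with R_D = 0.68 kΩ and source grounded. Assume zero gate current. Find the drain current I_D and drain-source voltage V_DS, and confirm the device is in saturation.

V_G = V_DD·R_2/(R_1+R_2) = 16×33/115 = 4.59 V. With the source grounded, V_GS = V_G = 4.59 V.
Assume saturation: I_D = (k_n/2)(V_GS − V_t)² = (1.9/2)×(4.59 − 0.81)² = 0.95×3.78² = 13.6 mA.
V_DS = V_DD − I_D·R_D = 16 − 13.6×0.68 = 6.76 V.
Saturation requires V_DS ≥ V_GS − V_t = 3.78 V; 6.76 ≥ 3.78 ✓.

I_D ≈ 14 mA, V_DS ≈ 6.8 V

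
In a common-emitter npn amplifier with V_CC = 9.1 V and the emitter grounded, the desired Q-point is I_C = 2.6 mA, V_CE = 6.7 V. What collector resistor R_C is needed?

Collector loop: V_CC = I_C·R_C + V_CE.
R_C = (V_CC − V_CE)/I_C = (9.1 − 6.7)/2.6 = 0.923 kΩ.

R_C ≈ 0.92 kΩ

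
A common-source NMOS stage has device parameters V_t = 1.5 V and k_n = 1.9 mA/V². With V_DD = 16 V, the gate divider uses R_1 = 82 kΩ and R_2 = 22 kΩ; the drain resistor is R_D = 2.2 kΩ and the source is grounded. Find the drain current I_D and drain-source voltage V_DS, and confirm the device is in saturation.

V_G = V_DD·R_2/(R_1+R_2) = 16×22/104 = 3.38 V. With the source grounded, V_GS = V_G = 3.38 V.
Assume saturation: I_D = (k_n/2)(V_GS − V_t)² = (1.9/2)×(3.38 − 1.5)² = 0.95×1.88² = 3.37 mA.
V_DS = V_DD − I_D·R_D = 16 − 3.37×2.2 = 8.58 V.
Saturation requires V_DS ≥ V_GS − V_t = 1.88 V; 8.58 ≥ 1.88 ✓.

I_D ≈ 3.4 mA, V_DS ≈ 8.6 V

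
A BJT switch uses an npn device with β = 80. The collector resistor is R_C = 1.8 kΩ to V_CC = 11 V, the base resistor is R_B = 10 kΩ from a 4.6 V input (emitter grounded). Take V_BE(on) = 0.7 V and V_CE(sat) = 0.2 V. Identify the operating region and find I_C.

saturation; I_C ≈ 6 mA

Assume active: I_B = (4.6 − 0.7)/10 = 0.39 mA, giving I_C = β·I_B = 31.2 mA.
But then V_CE = 11 − 31.2×1.8 = -45.2 V < V_CE(sat) = 0.2 V — impossible in the active region.
So the transistor is saturated. With V_CE = 0.2 V, I_C = (V_CC − 0.2)/R_C = 10.8/1.8 = 6 mA.
Check: β·I_B = 31.2 mA > I_C = 6 mA, confirming saturation.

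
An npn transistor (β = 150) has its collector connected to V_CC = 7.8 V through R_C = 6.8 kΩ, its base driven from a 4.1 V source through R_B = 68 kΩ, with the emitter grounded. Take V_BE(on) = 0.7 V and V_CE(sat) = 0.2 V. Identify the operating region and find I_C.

saturation; I_C ≈ 1.1 mA

Assume active: I_B = (4.1 − 0.7)/68 = 0.05 mA, giving I_C = β·I_B = 7.5 mA.
But then V_CE = 7.8 − 7.5×6.8 = -43.2 V < V_CE(sat) = 0.2 V — impossible in the active region.
So the transistor is saturated. With V_CE = 0.2 V, I_C = (V_CC − 0.2)/R_C = 7.6/6.8 = 1.12 mA.
Check: β·I_B = 7.5 mA > I_C = 1.12 mA, confirming saturation.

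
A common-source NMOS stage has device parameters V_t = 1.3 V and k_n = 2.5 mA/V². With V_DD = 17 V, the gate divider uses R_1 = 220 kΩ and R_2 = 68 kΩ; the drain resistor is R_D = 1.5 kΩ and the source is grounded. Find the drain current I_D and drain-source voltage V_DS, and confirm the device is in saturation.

V_G = V_DD·R_2/(R_1+R_2) = 17×68/288 = 4.01 V. With the source grounded, V_GS = V_G = 4.01 V.
Assume saturation: I_D = (k_n/2)(V_GS − V_t)² = (2.5/2)×(4.01 − 1.3)² = 1.25×2.71² = 9.21 mA.
V_DS = V_DD − I_D·R_D = 17 − 9.21×1.5 = 3.19 V.
Saturation requires V_DS ≥ V_GS − V_t = 2.71 V; 3.19 ≥ 2.71 ✓.

I_D ≈ 9.2 mA, V_DS ≈ 3.2 V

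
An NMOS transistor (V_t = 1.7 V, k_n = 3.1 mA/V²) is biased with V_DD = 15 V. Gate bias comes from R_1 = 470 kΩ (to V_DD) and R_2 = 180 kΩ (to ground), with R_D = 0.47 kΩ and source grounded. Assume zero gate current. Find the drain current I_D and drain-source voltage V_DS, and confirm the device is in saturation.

I_D ≈ 9.3 mA, V_DS ≈ 11 V

V_G = V_DD·R_2/(R_1+R_2) = 15×180/650 = 4.15 V. With the source grounded, V_GS = V_G = 4.15 V.
Assume saturation: I_D = (k_n/2)(V_GS − V_t)² = (3.1/2)×(4.15 − 1.7)² = 1.55×2.45² = 9.33 mA.
V_DS = V_DD − I_D·R_D = 15 − 9.33×0.47 = 10.6 V.
Saturation requires V_DS ≥ V_GS − V_t = 2.45 V; 10.6 ≥ 2.45 ✓.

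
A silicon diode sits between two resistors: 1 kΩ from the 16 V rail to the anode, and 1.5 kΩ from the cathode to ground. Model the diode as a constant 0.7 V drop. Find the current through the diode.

I ≈ 6.1 mA

The two resistors are in series with the diode, so KVL gives 16 = I·1 + 0.7 + I·1.5.
I = (16 − 0.7) / (1 + 1.5) kΩ = 15.3 / 2.5 = 6.12 mA.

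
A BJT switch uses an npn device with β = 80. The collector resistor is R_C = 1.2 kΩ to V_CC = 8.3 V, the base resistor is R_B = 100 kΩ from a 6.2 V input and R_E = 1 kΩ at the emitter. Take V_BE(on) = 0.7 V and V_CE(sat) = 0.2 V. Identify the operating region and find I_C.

active; I_C ≈ 2.4 mA

Assume active. Base-emitter loop: I_B = (V_BB − V_BE)/(R_B + (β+1)R_E) = (6.2 − 0.7)/(100 + 81×1) = 0.0304 mA.
I_C = β·I_B = 80×0.0304 = 2.43 mA.
V_CE = V_CC − I_C·R_C − I_E·R_E = 8.3 − 2.43×1.2 − 2.46×1 = 2.92 V > V_CE(sat), so the active-region assumption holds.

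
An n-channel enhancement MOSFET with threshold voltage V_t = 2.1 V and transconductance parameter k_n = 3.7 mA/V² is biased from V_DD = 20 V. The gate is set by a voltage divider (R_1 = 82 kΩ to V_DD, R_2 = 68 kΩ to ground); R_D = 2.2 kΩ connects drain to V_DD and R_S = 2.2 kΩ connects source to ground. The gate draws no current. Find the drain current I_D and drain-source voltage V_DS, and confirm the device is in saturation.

I_D ≈ 2.6 mA, V_DS ≈ 8.4 V

V_G = V_DD·R_2/(R_1+R_2) = 20×68/150 = 9.07 V.
Assume saturation: I_D = (k_n/2)(V_GS − V_t)² with V_GS = V_G − I_D·R_S = 9.07 − 2.2·I_D.
Substituting gives 8.95·I_D² − 57.7·I_D + 89.8 = 0, with roots I_D = 2.63 or 3.82 mA.
The root I_D = 3.82 mA gives V_GS = 0.663 V ≤ V_t, so take I_D = 2.63 mA.
Then V_GS = 3.29 V and V_DS = V_DD − I_D(R_D+R_S) = 20 − 2.63×4.4 = 8.45 V.
Saturation requires V_DS ≥ V_GS − V_t = 1.19 V; 8.45 ≥ 1.19 ✓.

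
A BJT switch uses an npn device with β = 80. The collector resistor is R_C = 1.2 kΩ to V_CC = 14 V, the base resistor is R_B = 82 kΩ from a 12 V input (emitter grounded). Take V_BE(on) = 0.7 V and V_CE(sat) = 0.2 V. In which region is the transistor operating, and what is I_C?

active; I_C ≈ 11 mA

Assume active. Base-emitter loop: I_B = (V_BB − V_BE)/R_B = (12 − 0.7)/82 = 0.138 mA.
I_C = β·I_B = 80×0.138 = 11 mA.
V_CE = V_CC − I_C·R_C = 14 − 11×1.2 = 0.771 V > V_CE(sat), so the active-region assumption holds.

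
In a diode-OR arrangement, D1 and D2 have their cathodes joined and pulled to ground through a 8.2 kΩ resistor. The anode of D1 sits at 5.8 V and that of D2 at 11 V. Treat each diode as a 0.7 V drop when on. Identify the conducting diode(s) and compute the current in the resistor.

Assume both conduct. Then node N would need to be at both 5.8−0.7 = 5.1 V and 11−0.7 = 10.3 V, which is impossible.
Assume only D2 conducts: V_N = 11 − 0.7 = 10.3 V, so I_R = 10.3/8.2 = 1.26 mA.
Check D1: its anode-to-cathode voltage is 5.8 − 10.3 = -4.5 V < 0.7 V, so it is off. The assumption is consistent.

Only D2 conducts; I_R ≈ 1.3 mA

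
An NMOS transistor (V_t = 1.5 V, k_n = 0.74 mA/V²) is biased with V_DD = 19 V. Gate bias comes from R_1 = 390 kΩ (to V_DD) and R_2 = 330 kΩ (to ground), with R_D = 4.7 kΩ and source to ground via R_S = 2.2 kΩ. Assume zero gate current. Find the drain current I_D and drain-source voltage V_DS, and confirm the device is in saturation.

V_G = V_DD·R_2/(R_1+R_2) = 19×330/720 = 8.71 V.
Assume saturation: I_D = (k_n/2)(V_GS − V_t)² with V_GS = V_G − I_D·R_S = 8.71 − 2.2·I_D.
Substituting gives 1.79·I_D² − 12.7·I_D + 19.2 = 0, with roots I_D = 2.17 or 4.94 mA.
The root I_D = 4.94 mA gives V_GS = -2.15 V ≤ V_t, so take I_D = 2.17 mA.
Then V_GS = 3.92 V and V_DS = V_DD − I_D(R_D+R_S) = 19 − 2.17×6.9 = 4 V.
Saturation requires V_DS ≥ V_GS − V_t = 2.42 V; 4 ≥ 2.42 ✓.

I_D ≈ 2.2 mA, V_DS ≈ 4 V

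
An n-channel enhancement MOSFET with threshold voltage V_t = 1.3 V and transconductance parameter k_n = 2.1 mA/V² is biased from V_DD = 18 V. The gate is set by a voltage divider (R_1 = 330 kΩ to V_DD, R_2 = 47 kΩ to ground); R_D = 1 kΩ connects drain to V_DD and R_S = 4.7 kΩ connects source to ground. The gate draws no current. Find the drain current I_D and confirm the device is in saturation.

V_G = V_DD·R_2/(R_1+R_2) = 18×47/377 = 2.24 V.
Assume saturation: I_D = (k_n/2)(V_GS − V_t)² with V_GS = V_G − I_D·R_S = 2.24 − 4.7·I_D.
Substituting gives 23.2·I_D² − 10.3·I_D + 0.936 = 0, with roots I_D = 0.127 or 0.318 mA.
The root I_D = 0.318 mA gives V_GS = 0.75 V ≤ V_t, so take I_D = 0.127 mA.
Then V_GS = 1.65 V and V_DS = V_DD − I_D(R_D+R_S) = 18 − 0.127×5.7 = 17.3 V.
Saturation requires V_DS ≥ V_GS − V_t = 0.348 V; 17.3 ≥ 0.348 ✓.

I_D ≈ 0.13 mA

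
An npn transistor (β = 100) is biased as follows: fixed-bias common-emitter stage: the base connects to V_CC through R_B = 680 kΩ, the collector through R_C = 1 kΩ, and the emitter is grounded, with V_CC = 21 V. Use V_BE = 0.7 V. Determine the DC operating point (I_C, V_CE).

Base loop: V_CC = I_B·R_B + V_BE, so I_B = (21 − 0.7)/680 kΩ = 0.0299 mA.
In the active region I_C = β·I_B = 100 × 0.0299 = 2.99 mA.
Collector loop: V_CE = V_CC − I_C·R_C = 21 − 2.99×1 = 18 V.
Since V_CE = 18 V > V_CE(sat) ≈ 0.2 V, the transistor is in the active region as assumed.

I_C ≈ 3 mA, V_CE ≈ 18 V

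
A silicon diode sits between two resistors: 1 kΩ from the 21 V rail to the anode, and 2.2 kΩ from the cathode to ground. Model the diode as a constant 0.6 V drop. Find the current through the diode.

I ≈ 6.4 mA

The two resistors are in series with the diode, so KVL gives 21 = I·1 + 0.6 + I·2.2.
I = (21 − 0.6) / (1 + 2.2) kΩ = 20.4 / 3.2 = 6.37 mA.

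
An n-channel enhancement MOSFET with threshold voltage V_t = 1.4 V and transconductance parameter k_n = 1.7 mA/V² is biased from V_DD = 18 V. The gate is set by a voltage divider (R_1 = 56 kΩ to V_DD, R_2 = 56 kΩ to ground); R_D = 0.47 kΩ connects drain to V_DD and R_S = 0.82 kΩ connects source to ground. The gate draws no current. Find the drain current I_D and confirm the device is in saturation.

I_D ≈ 6 mA

V_G = V_DD·R_2/(R_1+R_2) = 18×56/112 = 9 V.
Assume saturation: I_D = (k_n/2)(V_GS − V_t)² with V_GS = V_G − I_D·R_S = 9 − 0.82·I_D.
Substituting gives 0.572·I_D² − 11.6·I_D + 49.1 = 0, with roots I_D = 6.02 or 14.3 mA.
The root I_D = 14.3 mA gives V_GS = -2.7 V ≤ V_t, so take I_D = 6.02 mA.
Then V_GS = 4.06 V and V_DS = V_DD − I_D(R_D+R_S) = 18 − 6.02×1.29 = 10.2 V.
Saturation requires V_DS ≥ V_GS − V_t = 2.66 V; 10.2 ≥ 2.66 ✓.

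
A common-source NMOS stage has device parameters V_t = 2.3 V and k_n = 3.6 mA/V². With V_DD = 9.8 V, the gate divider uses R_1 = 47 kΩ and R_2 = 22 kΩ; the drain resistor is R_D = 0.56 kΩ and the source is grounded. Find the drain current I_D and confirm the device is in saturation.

I_D ≈ 1.2 mA

V_G = V_DD·R_2/(R_1+R_2) = 9.8×22/69 = 3.12 V. With the source grounded, V_GS = V_G = 3.12 V.
Assume saturation: I_D = (k_n/2)(V_GS − V_t)² = (3.6/2)×(3.12 − 2.3)² = 1.8×0.825² = 1.22 mA.
V_DS = V_DD − I_D·R_D = 9.8 − 1.22×0.56 = 9.11 V.
Saturation requires V_DS ≥ V_GS − V_t = 0.825 V; 9.11 ≥ 0.825 ✓.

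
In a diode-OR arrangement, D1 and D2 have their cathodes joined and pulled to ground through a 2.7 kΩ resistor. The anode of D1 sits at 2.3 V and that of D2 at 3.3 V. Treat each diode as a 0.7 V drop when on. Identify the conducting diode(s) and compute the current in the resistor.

Assume both conduct. Then node N would need to be at both 2.3−0.7 = 1.6 V and 3.3−0.7 = 2.6 V, which is impossible.
Assume only D2 conducts: V_N = 3.3 − 0.7 = 2.6 V, so I_R = 2.6/2.7 = 0.963 mA.
Check D1: its anode-to-cathode voltage is 2.3 − 2.6 = -0.3 V < 0.7 V, so it is off. The assumption is consistent.

Only D2 conducts; I_R ≈ 0.96 mA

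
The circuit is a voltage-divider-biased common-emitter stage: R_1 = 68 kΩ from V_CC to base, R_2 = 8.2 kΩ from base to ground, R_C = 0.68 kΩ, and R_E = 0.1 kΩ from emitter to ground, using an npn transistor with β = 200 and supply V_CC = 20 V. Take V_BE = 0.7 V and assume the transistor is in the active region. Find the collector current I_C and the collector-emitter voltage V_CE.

Thevenize the base divider: V_Th = V_CC·R_2/(R_1+R_2) = 20×8.2/76.2 = 2.15 V, R_Th = R_1‖R_2 = 7.32 kΩ.
Base-emitter loop: V_Th = I_B·R_Th + V_BE + (β+1)I_B·R_E, so I_B = (2.15 − 0.7) / (7.32 + 201×0.1) = 0.053 mA.
I_C = β·I_B = 200×0.053 = 10.6 mA, and I_E = (β+1)I_B = 10.6 mA.
V_CE = V_CC − I_C·R_C − I_E·R_E = 20 − 10.6×0.68 − 10.6×0.1 = 11.7 V.
V_CE = 11.7 V > 0.2 V confirms active-region operation.

I_C ≈ 11 mA, V_CE ≈ 12 V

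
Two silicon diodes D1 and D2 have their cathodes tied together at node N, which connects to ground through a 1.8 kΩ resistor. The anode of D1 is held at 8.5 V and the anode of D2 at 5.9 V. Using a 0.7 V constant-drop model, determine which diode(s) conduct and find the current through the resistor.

Only D1 conducts; I_R ≈ 4.3 mA

Assume both conduct. Then node N would need to be at both 8.5−0.7 = 7.8 V and 5.9−0.7 = 5.2 V, which is impossible.
Assume only D1 conducts: V_N = 8.5 − 0.7 = 7.8 V, so I_R = 7.8/1.8 = 4.33 mA.
Check D2: its anode-to-cathode voltage is 5.9 − 7.8 = -1.9 V < 0.7 V, so it is off. The assumption is consistent.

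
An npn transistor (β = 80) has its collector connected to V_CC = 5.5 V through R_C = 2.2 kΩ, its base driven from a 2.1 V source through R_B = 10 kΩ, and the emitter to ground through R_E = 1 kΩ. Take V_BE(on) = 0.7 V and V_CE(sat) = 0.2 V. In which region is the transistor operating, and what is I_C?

active; I_C ≈ 1.2 mA

Assume active. Base-emitter loop: I_B = (V_BB − V_BE)/(R_B + (β+1)R_E) = (2.1 − 0.7)/(10 + 81×1) = 0.0154 mA.
I_C = β·I_B = 80×0.0154 = 1.23 mA.
V_CE = V_CC − I_C·R_C − I_E·R_E = 5.5 − 1.23×2.2 − 1.25×1 = 1.55 V > V_CE(sat), so the active-region assumption holds.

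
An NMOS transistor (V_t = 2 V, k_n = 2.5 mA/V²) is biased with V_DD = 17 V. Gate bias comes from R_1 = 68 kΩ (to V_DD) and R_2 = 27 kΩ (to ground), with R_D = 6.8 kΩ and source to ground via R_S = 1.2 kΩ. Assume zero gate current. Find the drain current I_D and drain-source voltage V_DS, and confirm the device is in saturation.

I_D ≈ 1.5 mA, V_DS ≈ 5.3 V

V_G = V_DD·R_2/(R_1+R_2) = 17×27/95 = 4.83 V.
Assume saturation: I_D = (k_n/2)(V_GS − V_t)² with V_GS = V_G − I_D·R_S = 4.83 − 1.2·I_D.
Substituting gives 1.8·I_D² − 9.49·I_D + 10 = 0, with roots I_D = 1.46 or 3.82 mA.
The root I_D = 3.82 mA gives V_GS = 0.253 V ≤ V_t, so take I_D = 1.46 mA.
Then V_GS = 3.08 V and V_DS = V_DD − I_D(R_D+R_S) = 17 − 1.46×8 = 5.33 V.
Saturation requires V_DS ≥ V_GS − V_t = 1.08 V; 5.33 ≥ 1.08 ✓.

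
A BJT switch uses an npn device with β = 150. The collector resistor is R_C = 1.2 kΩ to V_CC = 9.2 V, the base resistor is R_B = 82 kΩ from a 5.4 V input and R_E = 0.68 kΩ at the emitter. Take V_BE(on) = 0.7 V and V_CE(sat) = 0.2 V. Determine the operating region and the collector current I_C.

Assume active. Base-emitter loop: I_B = (V_BB − V_BE)/(R_B + (β+1)R_E) = (5.4 − 0.7)/(82 + 151×0.68) = 0.0254 mA.
I_C = β·I_B = 150×0.0254 = 3.82 mA.
V_CE = V_CC − I_C·R_C − I_E·R_E = 9.2 − 3.82×1.2 − 3.84×0.68 = 2.01 V > V_CE(sat), so the active-region assumption holds.

active; I_C ≈ 3.8 mA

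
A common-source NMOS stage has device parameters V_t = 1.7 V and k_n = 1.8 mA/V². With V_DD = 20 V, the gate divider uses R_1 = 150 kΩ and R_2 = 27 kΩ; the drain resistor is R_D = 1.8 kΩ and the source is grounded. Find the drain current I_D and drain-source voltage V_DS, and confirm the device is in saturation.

V_G = V_DD·R_2/(R_1+R_2) = 20×27/177 = 3.05 V. With the source grounded, V_GS = V_G = 3.05 V.
Assume saturation: I_D = (k_n/2)(V_GS − V_t)² = (1.8/2)×(3.05 − 1.7)² = 0.9×1.35² = 1.64 mA.
V_DS = V_DD − I_D·R_D = 20 − 1.64×1.8 = 17 V.
Saturation requires V_DS ≥ V_GS − V_t = 1.35 V; 17 ≥ 1.35 ✓.

I_D ≈ 1.6 mA, V_DS ≈ 17 V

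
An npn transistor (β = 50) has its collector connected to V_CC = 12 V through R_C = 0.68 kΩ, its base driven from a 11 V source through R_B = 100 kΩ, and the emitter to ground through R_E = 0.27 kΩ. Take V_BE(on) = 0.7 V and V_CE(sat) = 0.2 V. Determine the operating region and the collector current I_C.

active; I_C ≈ 4.5 mA

Assume active. Base-emitter loop: I_B = (V_BB − V_BE)/(R_B + (β+1)R_E) = (11 − 0.7)/(100 + 51×0.27) = 0.0905 mA.
I_C = β·I_B = 50×0.0905 = 4.53 mA.
V_CE = V_CC − I_C·R_C − I_E·R_E = 12 − 4.53×0.68 − 4.62×0.27 = 7.68 V > V_CE(sat), so the active-region assumption holds.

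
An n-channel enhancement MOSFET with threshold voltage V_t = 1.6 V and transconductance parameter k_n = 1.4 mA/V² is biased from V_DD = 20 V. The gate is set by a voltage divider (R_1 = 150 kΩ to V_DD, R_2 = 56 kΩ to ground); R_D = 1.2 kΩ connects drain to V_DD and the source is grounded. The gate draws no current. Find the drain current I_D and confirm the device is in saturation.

V_G = V_DD·R_2/(R_1+R_2) = 20×56/206 = 5.44 V. With the source grounded, V_GS = V_G = 5.44 V.
Assume saturation: I_D = (k_n/2)(V_GS − V_t)² = (1.4/2)×(5.44 − 1.6)² = 0.7×3.84² = 10.3 mA.
V_DS = V_DD − I_D·R_D = 20 − 10.3×1.2 = 7.63 V.
Saturation requires V_DS ≥ V_GS − V_t = 3.84 V; 7.63 ≥ 3.84 ✓.

I_D ≈ 10 mA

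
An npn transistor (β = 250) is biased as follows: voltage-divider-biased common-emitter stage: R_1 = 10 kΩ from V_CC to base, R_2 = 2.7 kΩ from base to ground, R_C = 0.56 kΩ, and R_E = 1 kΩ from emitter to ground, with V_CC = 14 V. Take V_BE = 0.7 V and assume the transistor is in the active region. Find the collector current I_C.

Thevenize the base divider: V_Th = V_CC·R_2/(R_1+R_2) = 14×2.7/12.7 = 2.98 V, R_Th = R_1‖R_2 = 2.13 kΩ.
Base-emitter loop: V_Th = I_B·R_Th + V_BE + (β+1)I_B·R_E, so I_B = (2.98 − 0.7) / (2.13 + 251×1) = 0.00899 mA.
I_C = β·I_B = 250×0.00899 = 2.25 mA, and I_E = (β+1)I_B = 2.26 mA.
V_CE = V_CC − I_C·R_C − I_E·R_E = 14 − 2.25×0.56 − 2.26×1 = 10.5 V.
V_CE = 10.5 V > 0.2 V confirms active-region operation.

I_C ≈ 2.2 mA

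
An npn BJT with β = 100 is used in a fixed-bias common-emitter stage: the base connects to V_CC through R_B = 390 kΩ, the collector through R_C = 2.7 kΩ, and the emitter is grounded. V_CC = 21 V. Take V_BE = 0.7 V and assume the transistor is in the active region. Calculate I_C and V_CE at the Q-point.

I_C ≈ 5.2 mA, V_CE ≈ 6.9 V

Base loop: V_CC = I_B·R_B + V_BE, so I_B = (21 − 0.7)/390 kΩ = 0.0521 mA.
In the active region I_C = β·I_B = 100 × 0.0521 = 5.21 mA.
Collector loop: V_CE = V_CC − I_C·R_C = 21 − 5.21×2.7 = 6.95 V.
Since V_CE = 6.95 V > V_CE(sat) ≈ 0.2 V, the transistor is in the active region as assumed.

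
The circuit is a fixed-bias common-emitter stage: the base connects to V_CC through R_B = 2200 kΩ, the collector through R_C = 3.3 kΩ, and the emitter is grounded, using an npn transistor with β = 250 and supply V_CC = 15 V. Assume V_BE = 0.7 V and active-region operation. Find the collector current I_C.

Base loop: V_CC = I_B·R_B + V_BE, so I_B = (15 − 0.7)/2200 kΩ = 0.0065 mA.
In the active region I_C = β·I_B = 250 × 0.0065 = 1.63 mA.
Collector loop: V_CE = V_CC − I_C·R_C = 15 − 1.63×3.3 = 9.64 V.
Since V_CE = 9.64 V > V_CE(sat) ≈ 0.2 V, the transistor is in the active region as assumed.

I_C ≈ 1.6 mA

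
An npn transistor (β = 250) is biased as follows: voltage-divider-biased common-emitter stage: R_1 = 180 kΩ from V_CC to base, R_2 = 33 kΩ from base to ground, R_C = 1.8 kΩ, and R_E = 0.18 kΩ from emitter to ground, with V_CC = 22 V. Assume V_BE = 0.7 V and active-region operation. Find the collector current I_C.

Thevenize the base divider: V_Th = V_CC·R_2/(R_1+R_2) = 22×33/213 = 3.41 V, R_Th = R_1‖R_2 = 27.9 kΩ.
Base-emitter loop: V_Th = I_B·R_Th + V_BE + (β+1)I_B·R_E, so I_B = (3.41 − 0.7) / (27.9 + 251×0.18) = 0.0371 mA.
I_C = β·I_B = 250×0.0371 = 9.27 mA, and I_E = (β+1)I_B = 9.3 mA.
V_CE = V_CC − I_C·R_C − I_E·R_E = 22 − 9.27×1.8 − 9.3×0.18 = 3.64 V.
V_CE = 3.64 V > 0.2 V confirms active-region operation.

I_C ≈ 9.3 mA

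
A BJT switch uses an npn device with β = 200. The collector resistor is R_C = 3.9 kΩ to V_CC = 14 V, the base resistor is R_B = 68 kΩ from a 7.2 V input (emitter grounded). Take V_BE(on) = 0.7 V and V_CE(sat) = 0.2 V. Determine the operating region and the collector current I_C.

saturation; I_C ≈ 3.5 mA

Assume active: I_B = (7.2 − 0.7)/68 = 0.0956 mA, giving I_C = β·I_B = 19.1 mA.
But then V_CE = 14 − 19.1×3.9 = -60.6 V < V_CE(sat) = 0.2 V — impossible in the active region.
So the transistor is saturated. With V_CE = 0.2 V, I_C = (V_CC − 0.2)/R_C = 13.8/3.9 = 3.54 mA.
Check: β·I_B = 19.1 mA > I_C = 3.54 mA, confirming saturation.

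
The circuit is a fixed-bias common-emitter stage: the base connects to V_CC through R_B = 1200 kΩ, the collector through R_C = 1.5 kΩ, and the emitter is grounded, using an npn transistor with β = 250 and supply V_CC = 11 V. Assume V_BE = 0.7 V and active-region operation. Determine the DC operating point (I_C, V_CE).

I_C ≈ 2.1 mA, V_CE ≈ 7.8 V

Base loop: V_CC = I_B·R_B + V_BE, so I_B = (11 − 0.7)/1200 kΩ = 0.00858 mA.
In the active region I_C = β·I_B = 250 × 0.00858 = 2.15 mA.
Collector loop: V_CE = V_CC − I_C·R_C = 11 − 2.15×1.5 = 7.78 V.
Since V_CE = 7.78 V > V_CE(sat) ≈ 0.2 V, the transistor is in the active region as assumed.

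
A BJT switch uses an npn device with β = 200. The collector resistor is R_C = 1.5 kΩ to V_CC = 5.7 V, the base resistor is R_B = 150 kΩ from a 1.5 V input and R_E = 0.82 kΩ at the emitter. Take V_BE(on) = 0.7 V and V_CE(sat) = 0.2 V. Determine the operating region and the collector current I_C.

active; I_C ≈ 0.51 mA

Assume active. Base-emitter loop: I_B = (V_BB − V_BE)/(R_B + (β+1)R_E) = (1.5 − 0.7)/(150 + 201×0.82) = 0.00254 mA.
I_C = β·I_B = 200×0.00254 = 0.508 mA.
V_CE = V_CC − I_C·R_C − I_E·R_E = 5.7 − 0.508×1.5 − 0.511×0.82 = 4.52 V > V_CE(sat), so the active-region assumption holds.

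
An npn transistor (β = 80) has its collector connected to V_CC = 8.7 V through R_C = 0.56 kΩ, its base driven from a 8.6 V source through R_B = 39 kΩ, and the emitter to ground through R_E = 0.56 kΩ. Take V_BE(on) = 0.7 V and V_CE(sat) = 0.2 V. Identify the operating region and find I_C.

active; I_C ≈ 7.5 mA

Assume active. Base-emitter loop: I_B = (V_BB − V_BE)/(R_B + (β+1)R_E) = (8.6 − 0.7)/(39 + 81×0.56) = 0.0936 mA.
I_C = β·I_B = 80×0.0936 = 7.49 mA.
V_CE = V_CC − I_C·R_C − I_E·R_E = 8.7 − 7.49×0.56 − 7.59×0.56 = 0.257 V > V_CE(sat), so the active-region assumption holds.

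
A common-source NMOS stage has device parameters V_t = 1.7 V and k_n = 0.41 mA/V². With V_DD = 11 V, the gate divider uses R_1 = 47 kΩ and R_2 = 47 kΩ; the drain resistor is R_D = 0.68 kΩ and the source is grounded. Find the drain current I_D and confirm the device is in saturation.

V_G = V_DD·R_2/(R_1+R_2) = 11×47/94 = 5.5 V. With the source grounded, V_GS = V_G = 5.5 V.
Assume saturation: I_D = (k_n/2)(V_GS − V_t)² = (0.41/2)×(5.5 − 1.7)² = 0.205×3.8² = 2.96 mA.
V_DS = V_DD − I_D·R_D = 11 − 2.96×0.68 = 8.99 V.
Saturation requires V_DS ≥ V_GS − V_t = 3.8 V; 8.99 ≥ 3.8 ✓.

I_D ≈ 3 mA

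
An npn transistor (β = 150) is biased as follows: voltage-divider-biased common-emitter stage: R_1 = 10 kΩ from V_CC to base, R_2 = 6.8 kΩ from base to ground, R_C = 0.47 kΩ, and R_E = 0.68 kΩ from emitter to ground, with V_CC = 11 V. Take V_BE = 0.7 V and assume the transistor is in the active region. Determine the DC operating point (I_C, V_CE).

Thevenize the base divider: V_Th = V_CC·R_2/(R_1+R_2) = 11×6.8/16.8 = 4.45 V, R_Th = R_1‖R_2 = 4.05 kΩ.
Base-emitter loop: V_Th = I_B·R_Th + V_BE + (β+1)I_B·R_E, so I_B = (4.45 − 0.7) / (4.05 + 151×0.68) = 0.0352 mA.
I_C = β·I_B = 150×0.0352 = 5.27 mA, and I_E = (β+1)I_B = 5.31 mA.
V_CE = V_CC − I_C·R_C − I_E·R_E = 11 − 5.27×0.47 − 5.31×0.68 = 4.91 V.
V_CE = 4.91 V > 0.2 V confirms active-region operation.

I_C ≈ 5.3 mA, V_CE ≈ 4.9 V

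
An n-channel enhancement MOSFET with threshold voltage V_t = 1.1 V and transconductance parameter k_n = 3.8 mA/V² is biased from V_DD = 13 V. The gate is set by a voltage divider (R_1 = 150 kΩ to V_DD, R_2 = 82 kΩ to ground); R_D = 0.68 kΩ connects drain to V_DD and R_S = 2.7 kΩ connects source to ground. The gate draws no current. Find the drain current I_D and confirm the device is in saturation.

V_G = V_DD·R_2/(R_1+R_2) = 13×82/232 = 4.59 V.
Assume saturation: I_D = (k_n/2)(V_GS − V_t)² with V_GS = V_G − I_D·R_S = 4.59 − 2.7·I_D.
Substituting gives 13.9·I_D² − 36.9·I_D + 23.2 = 0, with roots I_D = 1.02 or 1.64 mA.
The root I_D = 1.64 mA gives V_GS = 0.171 V ≤ V_t, so take I_D = 1.02 mA.
Then V_GS = 1.83 V and V_DS = V_DD − I_D(R_D+R_S) = 13 − 1.02×3.38 = 9.54 V.
Saturation requires V_DS ≥ V_GS − V_t = 0.734 V; 9.54 ≥ 0.734 ✓.

I_D ≈ 1 mA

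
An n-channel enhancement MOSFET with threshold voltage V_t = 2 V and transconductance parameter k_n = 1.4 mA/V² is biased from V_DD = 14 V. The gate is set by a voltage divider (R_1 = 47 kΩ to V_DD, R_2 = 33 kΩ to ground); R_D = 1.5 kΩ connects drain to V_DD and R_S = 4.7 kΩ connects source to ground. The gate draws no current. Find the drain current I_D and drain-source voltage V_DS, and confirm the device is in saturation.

I_D ≈ 0.61 mA, V_DS ≈ 10 V

V_G = V_DD·R_2/(R_1+R_2) = 14×33/80 = 5.78 V.
Assume saturation: I_D = (k_n/2)(V_GS − V_t)² with V_GS = V_G − I_D·R_S = 5.78 − 4.7·I_D.
Substituting gives 15.5·I_D² − 25.8·I_D + 9.98 = 0, with roots I_D = 0.605 or 1.07 mA.
The root I_D = 1.07 mA gives V_GS = 0.766 V ≤ V_t, so take I_D = 0.605 mA.
Then V_GS = 2.93 V and V_DS = V_DD − I_D(R_D+R_S) = 14 − 0.605×6.2 = 10.2 V.
Saturation requires V_DS ≥ V_GS − V_t = 0.93 V; 10.2 ≥ 0.93 ✓.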